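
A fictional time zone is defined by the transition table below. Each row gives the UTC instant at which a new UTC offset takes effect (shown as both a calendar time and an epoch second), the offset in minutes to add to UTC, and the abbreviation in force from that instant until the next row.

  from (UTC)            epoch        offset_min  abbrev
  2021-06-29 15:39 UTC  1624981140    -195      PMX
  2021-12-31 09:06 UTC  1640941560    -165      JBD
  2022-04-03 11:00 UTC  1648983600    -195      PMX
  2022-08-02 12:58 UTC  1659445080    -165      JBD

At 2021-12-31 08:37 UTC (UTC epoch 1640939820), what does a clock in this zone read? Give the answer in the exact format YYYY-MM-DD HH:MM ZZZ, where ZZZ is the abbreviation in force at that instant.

2021-12-31 05:22 PMX

Query: 2021-12-31 08:37 UTC
Rule 1/4 (PMX, -03:15): 2021-06-29 15:39 UTC ≤ query < 2021-12-31 09:06 UTC
8·60 + 37 - 195 = 322 min
322 = 0·1440 + 322; 322 = 5·60 + 22 → 05:22, same day
→ 2021-12-31 05:22 PMX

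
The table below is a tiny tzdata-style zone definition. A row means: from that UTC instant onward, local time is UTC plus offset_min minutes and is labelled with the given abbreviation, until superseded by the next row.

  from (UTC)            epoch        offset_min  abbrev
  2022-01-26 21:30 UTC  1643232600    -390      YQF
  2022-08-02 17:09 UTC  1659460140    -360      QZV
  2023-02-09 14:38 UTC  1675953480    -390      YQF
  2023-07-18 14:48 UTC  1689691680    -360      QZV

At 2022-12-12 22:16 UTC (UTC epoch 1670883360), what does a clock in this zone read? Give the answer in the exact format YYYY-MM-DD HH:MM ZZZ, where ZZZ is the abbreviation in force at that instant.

Query: 2022-12-12 22:16 UTC
Rule 2/4 (QZV, -06:00): 2022-08-02 17:09 UTC ≤ query < 2023-02-09 14:38 UTC
22·60 + 16 - 360 = 976 min
976 = 0·1440 + 976; 976 = 16·60 + 16 → 16:16, same day
→ 2022-12-12 16:16 QZV

2022-12-12 16:16 QZV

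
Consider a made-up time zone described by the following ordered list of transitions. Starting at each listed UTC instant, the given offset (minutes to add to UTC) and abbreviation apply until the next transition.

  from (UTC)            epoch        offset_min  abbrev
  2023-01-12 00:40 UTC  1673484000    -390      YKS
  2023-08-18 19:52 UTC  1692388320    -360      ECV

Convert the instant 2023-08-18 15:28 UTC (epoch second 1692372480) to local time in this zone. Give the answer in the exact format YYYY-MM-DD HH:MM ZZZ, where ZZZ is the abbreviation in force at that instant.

2023-08-18 08:58 YKS

Query: 2023-08-18 15:28 UTC
Rule 1/2 (YKS, -06:30): 2023-01-12 00:40 UTC ≤ query < 2023-08-18 19:52 UTC
15·60 + 28 - 390 = 538 min
538 = 0·1440 + 538; 538 = 8·60 + 58 → 08:58, same day
→ 2023-08-18 08:58 YKS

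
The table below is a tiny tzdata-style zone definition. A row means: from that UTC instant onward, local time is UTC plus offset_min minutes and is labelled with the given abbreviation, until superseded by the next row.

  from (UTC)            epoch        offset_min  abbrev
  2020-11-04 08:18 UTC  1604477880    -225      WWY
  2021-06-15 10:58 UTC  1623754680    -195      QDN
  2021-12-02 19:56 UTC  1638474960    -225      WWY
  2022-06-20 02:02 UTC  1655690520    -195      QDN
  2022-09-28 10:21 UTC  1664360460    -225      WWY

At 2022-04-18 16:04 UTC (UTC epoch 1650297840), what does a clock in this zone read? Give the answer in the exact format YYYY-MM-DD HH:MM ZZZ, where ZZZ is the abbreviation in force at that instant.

Query: 2022-04-18 16:04 UTC
Rule 3/5 (WWY, -03:45): 2021-12-02 19:56 UTC ≤ query < 2022-06-20 02:02 UTC
16·60 + 4 - 225 = 739 min
739 = 0·1440 + 739; 739 = 12·60 + 19 → 12:19, same day
→ 2022-04-18 12:19 WWY

2022-04-18 12:19 WWY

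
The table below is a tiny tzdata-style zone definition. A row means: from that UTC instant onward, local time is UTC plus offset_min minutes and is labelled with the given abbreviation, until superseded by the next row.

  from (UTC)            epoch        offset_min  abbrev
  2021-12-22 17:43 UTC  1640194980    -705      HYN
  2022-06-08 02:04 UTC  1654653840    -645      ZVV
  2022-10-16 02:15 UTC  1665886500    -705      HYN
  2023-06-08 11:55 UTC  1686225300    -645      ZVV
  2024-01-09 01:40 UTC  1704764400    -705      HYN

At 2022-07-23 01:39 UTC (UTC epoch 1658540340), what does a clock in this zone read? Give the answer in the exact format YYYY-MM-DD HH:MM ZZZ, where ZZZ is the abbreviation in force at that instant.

2022-07-22 14:54 ZVV

Query: 2022-07-23 01:39 UTC
Rule 2/5 (ZVV, -10:45): 2022-06-08 02:04 UTC ≤ query < 2022-10-16 02:15 UTC
1·60 + 39 - 645 = -546 min
-546 = -1·1440 + 894; 894 = 14·60 + 54 → 14:54, 2022-07-23 - 1 day = 2022-07-22
→ 2022-07-22 14:54 ZVV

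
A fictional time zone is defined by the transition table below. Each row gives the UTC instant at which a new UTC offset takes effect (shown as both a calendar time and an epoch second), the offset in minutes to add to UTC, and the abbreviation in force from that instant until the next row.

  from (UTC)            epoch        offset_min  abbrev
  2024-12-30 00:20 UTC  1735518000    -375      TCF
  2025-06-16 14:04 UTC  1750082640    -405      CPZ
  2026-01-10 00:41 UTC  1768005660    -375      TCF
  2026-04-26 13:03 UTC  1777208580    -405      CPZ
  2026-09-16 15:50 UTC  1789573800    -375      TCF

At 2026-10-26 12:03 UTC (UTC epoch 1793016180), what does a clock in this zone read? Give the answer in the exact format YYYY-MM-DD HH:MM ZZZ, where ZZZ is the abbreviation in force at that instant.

2026-10-26 05:48 TCF

Query: 2026-10-26 12:03 UTC
Rule 5/5 (TCF, -06:15): 2026-09-16 15:50 UTC ≤ query < +∞
12·60 + 3 - 375 = 348 min
348 = 0·1440 + 348; 348 = 5·60 + 48 → 05:48, same day
→ 2026-10-26 05:48 TCF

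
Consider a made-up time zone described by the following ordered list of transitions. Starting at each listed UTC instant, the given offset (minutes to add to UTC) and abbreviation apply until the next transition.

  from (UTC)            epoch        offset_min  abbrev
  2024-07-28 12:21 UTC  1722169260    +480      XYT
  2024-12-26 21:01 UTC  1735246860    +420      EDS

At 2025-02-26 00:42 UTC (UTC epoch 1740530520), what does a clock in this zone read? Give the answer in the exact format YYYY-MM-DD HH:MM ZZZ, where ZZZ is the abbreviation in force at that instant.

2025-02-26 07:42 EDS

Query: 2025-02-26 00:42 UTC
Rule 2/2 (EDS, +07:00): 2024-12-26 21:01 UTC ≤ query < +∞
0·60 + 42 + 420 = 462 min
462 = 0·1440 + 462; 462 = 7·60 + 42 → 07:42, same day
→ 2025-02-26 07:42 EDS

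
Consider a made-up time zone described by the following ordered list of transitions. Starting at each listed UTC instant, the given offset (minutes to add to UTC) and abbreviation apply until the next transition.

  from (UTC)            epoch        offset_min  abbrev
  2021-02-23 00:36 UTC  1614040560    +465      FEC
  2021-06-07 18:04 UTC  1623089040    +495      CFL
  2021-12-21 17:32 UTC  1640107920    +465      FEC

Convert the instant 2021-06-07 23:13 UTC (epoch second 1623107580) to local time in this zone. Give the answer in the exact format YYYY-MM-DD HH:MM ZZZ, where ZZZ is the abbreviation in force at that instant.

2021-06-08 07:28 CFL

Query: 2021-06-07 23:13 UTC
Rule 2/3 (CFL, +08:15): 2021-06-07 18:04 UTC ≤ query < 2021-12-21 17:32 UTC
23·60 + 13 + 495 = 1888 min
1888 = 1·1440 + 448; 448 = 7·60 + 28 → 07:28, 2021-06-07 + 1 day = 2021-06-08
→ 2021-06-08 07:28 CFL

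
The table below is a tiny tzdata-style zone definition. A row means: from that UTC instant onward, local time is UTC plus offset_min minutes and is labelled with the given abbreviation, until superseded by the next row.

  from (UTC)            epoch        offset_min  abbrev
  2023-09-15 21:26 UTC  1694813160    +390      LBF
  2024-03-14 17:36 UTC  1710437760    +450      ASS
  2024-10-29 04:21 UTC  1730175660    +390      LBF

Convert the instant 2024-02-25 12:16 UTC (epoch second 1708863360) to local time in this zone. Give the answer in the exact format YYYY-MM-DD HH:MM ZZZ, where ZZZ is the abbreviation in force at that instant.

Query: 2024-02-25 12:16 UTC
Rule 1/3 (LBF, +06:30): 2023-09-15 21:26 UTC ≤ query < 2024-03-14 17:36 UTC
12·60 + 16 + 390 = 1126 min
1126 = 0·1440 + 1126; 1126 = 18·60 + 46 → 18:46, same day
→ 2024-02-25 18:46 LBF

2024-02-25 18:46 LBF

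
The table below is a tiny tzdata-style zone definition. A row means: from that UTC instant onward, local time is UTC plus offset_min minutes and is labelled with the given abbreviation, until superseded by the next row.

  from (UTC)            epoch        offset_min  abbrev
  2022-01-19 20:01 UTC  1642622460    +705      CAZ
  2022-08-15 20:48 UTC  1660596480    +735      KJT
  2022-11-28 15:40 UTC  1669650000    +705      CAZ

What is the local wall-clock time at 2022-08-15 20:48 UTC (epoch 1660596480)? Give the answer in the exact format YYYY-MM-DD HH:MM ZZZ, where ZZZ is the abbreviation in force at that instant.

Query: 2022-08-15 20:48 UTC
Rule 2/3 (KJT, +12:15): 2022-08-15 20:48 UTC ≤ query < 2022-11-28 15:40 UTC
20·60 + 48 + 735 = 1983 min
1983 = 1·1440 + 543; 543 = 9·60 + 3 → 09:03, 2022-08-15 + 1 day = 2022-08-16
→ 2022-08-16 09:03 KJT

2022-08-16 09:03 KJT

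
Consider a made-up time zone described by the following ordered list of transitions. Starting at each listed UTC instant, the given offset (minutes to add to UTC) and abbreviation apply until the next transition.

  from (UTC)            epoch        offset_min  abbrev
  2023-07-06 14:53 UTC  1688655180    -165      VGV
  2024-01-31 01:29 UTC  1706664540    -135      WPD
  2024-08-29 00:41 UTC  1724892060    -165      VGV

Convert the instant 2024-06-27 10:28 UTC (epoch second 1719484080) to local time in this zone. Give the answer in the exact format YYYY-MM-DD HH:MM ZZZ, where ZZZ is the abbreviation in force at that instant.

2024-06-27 08:13 WPD

Query: 2024-06-27 10:28 UTC
Rule 2/3 (WPD, -02:15): 2024-01-31 01:29 UTC ≤ query < 2024-08-29 00:41 UTC
10·60 + 28 - 135 = 493 min
493 = 0·1440 + 493; 493 = 8·60 + 13 → 08:13, same day
→ 2024-06-27 08:13 WPD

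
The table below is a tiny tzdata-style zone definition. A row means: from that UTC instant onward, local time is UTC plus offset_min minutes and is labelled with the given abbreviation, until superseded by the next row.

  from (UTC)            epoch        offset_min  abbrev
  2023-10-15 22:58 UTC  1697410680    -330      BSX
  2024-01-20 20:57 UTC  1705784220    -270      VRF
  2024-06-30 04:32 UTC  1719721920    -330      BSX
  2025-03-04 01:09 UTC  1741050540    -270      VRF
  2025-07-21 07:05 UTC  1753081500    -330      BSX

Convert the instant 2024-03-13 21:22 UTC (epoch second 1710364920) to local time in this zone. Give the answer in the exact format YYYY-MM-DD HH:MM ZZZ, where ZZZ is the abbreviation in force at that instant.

Query: 2024-03-13 21:22 UTC
Rule 2/5 (VRF, -04:30): 2024-01-20 20:57 UTC ≤ query < 2024-06-30 04:32 UTC
21·60 + 22 - 270 = 1012 min
1012 = 0·1440 + 1012; 1012 = 16·60 + 52 → 16:52, same day
→ 2024-03-13 16:52 VRF

2024-03-13 16:52 VRF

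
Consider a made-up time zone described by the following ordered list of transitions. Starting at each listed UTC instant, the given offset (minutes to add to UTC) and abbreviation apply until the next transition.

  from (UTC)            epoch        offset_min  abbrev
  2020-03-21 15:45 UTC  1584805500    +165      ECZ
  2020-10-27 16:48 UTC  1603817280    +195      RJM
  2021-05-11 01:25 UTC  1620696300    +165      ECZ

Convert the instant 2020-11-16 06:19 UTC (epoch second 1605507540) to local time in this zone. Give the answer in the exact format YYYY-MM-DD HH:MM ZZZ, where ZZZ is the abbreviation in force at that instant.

Query: 2020-11-16 06:19 UTC
Rule 2/3 (RJM, +03:15): 2020-10-27 16:48 UTC ≤ query < 2021-05-11 01:25 UTC
6·60 + 19 + 195 = 574 min
574 = 0·1440 + 574; 574 = 9·60 + 34 → 09:34, same day
→ 2020-11-16 09:34 RJM

2020-11-16 09:34 RJM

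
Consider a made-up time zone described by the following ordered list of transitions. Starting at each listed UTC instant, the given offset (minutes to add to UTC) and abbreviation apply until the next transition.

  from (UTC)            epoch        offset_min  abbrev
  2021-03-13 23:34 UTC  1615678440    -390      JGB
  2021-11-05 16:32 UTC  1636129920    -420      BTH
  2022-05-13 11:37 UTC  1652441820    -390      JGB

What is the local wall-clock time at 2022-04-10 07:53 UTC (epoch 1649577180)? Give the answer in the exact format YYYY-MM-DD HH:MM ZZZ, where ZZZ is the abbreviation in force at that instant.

2022-04-10 00:53 BTH

Query: 2022-04-10 07:53 UTC
Rule 2/3 (BTH, -07:00): 2021-11-05 16:32 UTC ≤ query < 2022-05-13 11:37 UTC
7·60 + 53 - 420 = 53 min
53 = 0·1440 + 53; 53 = 0·60 + 53 → 00:53, same day
→ 2022-04-10 00:53 BTH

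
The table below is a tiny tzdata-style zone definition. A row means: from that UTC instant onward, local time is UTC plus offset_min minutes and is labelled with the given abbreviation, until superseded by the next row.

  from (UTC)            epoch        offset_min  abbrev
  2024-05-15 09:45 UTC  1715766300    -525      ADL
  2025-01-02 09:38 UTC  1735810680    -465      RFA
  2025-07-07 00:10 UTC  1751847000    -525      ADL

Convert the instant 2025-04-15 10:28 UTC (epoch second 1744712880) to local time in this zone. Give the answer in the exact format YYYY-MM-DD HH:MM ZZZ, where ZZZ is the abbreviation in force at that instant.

2025-04-15 02:43 RFA

Query: 2025-04-15 10:28 UTC
Rule 2/3 (RFA, -07:45): 2025-01-02 09:38 UTC ≤ query < 2025-07-07 00:10 UTC
10·60 + 28 - 465 = 163 min
163 = 0·1440 + 163; 163 = 2·60 + 43 → 02:43, same day
→ 2025-04-15 02:43 RFA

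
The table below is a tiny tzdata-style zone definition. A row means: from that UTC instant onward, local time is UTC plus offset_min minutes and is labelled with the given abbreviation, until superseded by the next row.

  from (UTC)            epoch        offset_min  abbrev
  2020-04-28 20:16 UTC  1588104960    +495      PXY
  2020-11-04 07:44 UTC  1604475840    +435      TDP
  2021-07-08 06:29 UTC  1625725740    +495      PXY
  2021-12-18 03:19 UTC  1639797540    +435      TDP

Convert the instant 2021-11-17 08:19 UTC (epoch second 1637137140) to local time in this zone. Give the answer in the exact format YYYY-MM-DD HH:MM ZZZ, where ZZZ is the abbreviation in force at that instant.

2021-11-17 16:34 PXY

Query: 2021-11-17 08:19 UTC
Rule 3/4 (PXY, +08:15): 2021-07-08 06:29 UTC ≤ query < 2021-12-18 03:19 UTC
8·60 + 19 + 495 = 994 min
994 = 0·1440 + 994; 994 = 16·60 + 34 → 16:34, same day
→ 2021-11-17 16:34 PXY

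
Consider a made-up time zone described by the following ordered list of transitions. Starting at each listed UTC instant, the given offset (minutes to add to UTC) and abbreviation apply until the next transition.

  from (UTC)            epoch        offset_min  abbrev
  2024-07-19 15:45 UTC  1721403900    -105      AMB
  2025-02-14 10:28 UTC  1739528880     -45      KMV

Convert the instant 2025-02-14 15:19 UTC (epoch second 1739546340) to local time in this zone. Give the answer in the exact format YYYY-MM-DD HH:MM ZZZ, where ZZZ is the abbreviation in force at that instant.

Query: 2025-02-14 15:19 UTC
Rule 2/2 (KMV, -00:45): 2025-02-14 10:28 UTC ≤ query < +∞
15·60 + 19 - 45 = 874 min
874 = 0·1440 + 874; 874 = 14·60 + 34 → 14:34, same day
→ 2025-02-14 14:34 KMV

2025-02-14 14:34 KMV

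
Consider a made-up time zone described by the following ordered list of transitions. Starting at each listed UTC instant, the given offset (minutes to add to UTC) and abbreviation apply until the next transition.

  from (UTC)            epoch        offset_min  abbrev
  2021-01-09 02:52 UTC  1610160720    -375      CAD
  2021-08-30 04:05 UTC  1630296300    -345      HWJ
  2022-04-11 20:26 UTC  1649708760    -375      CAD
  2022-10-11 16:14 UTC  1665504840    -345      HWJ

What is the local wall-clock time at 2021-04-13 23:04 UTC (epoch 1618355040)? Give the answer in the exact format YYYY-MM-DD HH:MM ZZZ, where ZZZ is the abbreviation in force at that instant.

2021-04-13 16:49 CAD

Query: 2021-04-13 23:04 UTC
Rule 1/4 (CAD, -06:15): 2021-01-09 02:52 UTC ≤ query < 2021-08-30 04:05 UTC
23·60 + 4 - 375 = 1009 min
1009 = 0·1440 + 1009; 1009 = 16·60 + 49 → 16:49, same day
→ 2021-04-13 16:49 CAD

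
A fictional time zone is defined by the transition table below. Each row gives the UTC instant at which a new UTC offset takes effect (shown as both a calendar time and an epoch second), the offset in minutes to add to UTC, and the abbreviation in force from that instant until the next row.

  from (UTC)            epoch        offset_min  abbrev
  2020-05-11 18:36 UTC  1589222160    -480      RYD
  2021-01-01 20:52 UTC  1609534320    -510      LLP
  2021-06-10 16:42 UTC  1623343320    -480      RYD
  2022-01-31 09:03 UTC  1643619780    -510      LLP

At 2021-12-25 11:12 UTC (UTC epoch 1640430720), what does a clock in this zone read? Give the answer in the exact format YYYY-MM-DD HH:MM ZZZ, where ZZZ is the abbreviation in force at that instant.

2021-12-25 03:12 RYD

Query: 2021-12-25 11:12 UTC
Rule 3/4 (RYD, -08:00): 2021-06-10 16:42 UTC ≤ query < 2022-01-31 09:03 UTC
11·60 + 12 - 480 = 192 min
192 = 0·1440 + 192; 192 = 3·60 + 12 → 03:12, same day
→ 2021-12-25 03:12 RYD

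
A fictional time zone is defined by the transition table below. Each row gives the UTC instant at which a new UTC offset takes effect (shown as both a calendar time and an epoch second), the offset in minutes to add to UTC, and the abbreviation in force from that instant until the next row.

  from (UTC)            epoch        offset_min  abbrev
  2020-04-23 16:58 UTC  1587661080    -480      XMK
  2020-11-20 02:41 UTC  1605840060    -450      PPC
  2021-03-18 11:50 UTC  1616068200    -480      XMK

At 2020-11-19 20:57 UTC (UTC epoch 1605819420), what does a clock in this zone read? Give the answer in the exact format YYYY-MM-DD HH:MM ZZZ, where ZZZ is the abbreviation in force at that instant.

Query: 2020-11-19 20:57 UTC
Rule 1/3 (XMK, -08:00): 2020-04-23 16:58 UTC ≤ query < 2020-11-20 02:41 UTC
20·60 + 57 - 480 = 777 min
777 = 0·1440 + 777; 777 = 12·60 + 57 → 12:57, same day
→ 2020-11-19 12:57 XMK

2020-11-19 12:57 XMK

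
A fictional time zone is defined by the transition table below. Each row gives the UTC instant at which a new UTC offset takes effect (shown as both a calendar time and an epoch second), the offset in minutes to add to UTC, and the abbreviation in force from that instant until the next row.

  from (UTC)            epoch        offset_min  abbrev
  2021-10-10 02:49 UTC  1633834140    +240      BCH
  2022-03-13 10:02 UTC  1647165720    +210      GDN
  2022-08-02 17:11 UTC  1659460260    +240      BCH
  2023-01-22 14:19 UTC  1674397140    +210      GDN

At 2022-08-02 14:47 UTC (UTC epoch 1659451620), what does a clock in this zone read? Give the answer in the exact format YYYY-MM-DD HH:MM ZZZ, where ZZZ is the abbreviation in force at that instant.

Query: 2022-08-02 14:47 UTC
Rule 2/4 (GDN, +03:30): 2022-03-13 10:02 UTC ≤ query < 2022-08-02 17:11 UTC
14·60 + 47 + 210 = 1097 min
1097 = 0·1440 + 1097; 1097 = 18·60 + 17 → 18:17, same day
→ 2022-08-02 18:17 GDN

2022-08-02 18:17 GDN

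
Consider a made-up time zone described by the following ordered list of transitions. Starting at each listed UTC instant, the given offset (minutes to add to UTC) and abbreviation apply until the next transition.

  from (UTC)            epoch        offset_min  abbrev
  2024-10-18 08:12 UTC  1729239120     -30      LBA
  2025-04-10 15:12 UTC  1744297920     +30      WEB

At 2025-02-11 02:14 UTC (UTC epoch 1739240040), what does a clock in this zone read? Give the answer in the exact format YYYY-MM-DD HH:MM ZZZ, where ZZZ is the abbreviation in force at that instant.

2025-02-11 01:44 LBA

Query: 2025-02-11 02:14 UTC
Rule 1/2 (LBA, -00:30): 2024-10-18 08:12 UTC ≤ query < 2025-04-10 15:12 UTC
2·60 + 14 - 30 = 104 min
104 = 0·1440 + 104; 104 = 1·60 + 44 → 01:44, same day
→ 2025-02-11 01:44 LBA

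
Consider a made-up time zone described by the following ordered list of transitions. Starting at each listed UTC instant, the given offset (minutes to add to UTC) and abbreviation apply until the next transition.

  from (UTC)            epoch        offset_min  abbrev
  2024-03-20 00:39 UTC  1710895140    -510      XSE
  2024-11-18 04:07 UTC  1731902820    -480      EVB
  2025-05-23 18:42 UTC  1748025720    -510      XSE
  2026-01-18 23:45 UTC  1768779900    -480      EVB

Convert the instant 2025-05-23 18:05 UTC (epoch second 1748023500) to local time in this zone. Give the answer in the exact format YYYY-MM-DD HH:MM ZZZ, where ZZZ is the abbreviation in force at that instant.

Query: 2025-05-23 18:05 UTC
Rule 2/4 (EVB, -08:00): 2024-11-18 04:07 UTC ≤ query < 2025-05-23 18:42 UTC
18·60 + 5 - 480 = 605 min
605 = 0·1440 + 605; 605 = 10·60 + 5 → 10:05, same day
→ 2025-05-23 10:05 EVB

2025-05-23 10:05 EVB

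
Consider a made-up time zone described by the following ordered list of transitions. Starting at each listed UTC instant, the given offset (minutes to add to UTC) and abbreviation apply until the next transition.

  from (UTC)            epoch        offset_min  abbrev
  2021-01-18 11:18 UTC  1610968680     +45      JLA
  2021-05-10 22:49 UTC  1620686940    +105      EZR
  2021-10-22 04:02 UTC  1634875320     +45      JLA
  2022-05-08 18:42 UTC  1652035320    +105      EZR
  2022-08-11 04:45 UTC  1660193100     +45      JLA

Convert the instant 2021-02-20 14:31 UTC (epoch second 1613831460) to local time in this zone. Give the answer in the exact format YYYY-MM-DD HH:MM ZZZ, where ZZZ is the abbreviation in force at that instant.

Query: 2021-02-20 14:31 UTC
Rule 1/5 (JLA, +00:45): 2021-01-18 11:18 UTC ≤ query < 2021-05-10 22:49 UTC
14·60 + 31 + 45 = 916 min
916 = 0·1440 + 916; 916 = 15·60 + 16 → 15:16, same day
→ 2021-02-20 15:16 JLA

2021-02-20 15:16 JLA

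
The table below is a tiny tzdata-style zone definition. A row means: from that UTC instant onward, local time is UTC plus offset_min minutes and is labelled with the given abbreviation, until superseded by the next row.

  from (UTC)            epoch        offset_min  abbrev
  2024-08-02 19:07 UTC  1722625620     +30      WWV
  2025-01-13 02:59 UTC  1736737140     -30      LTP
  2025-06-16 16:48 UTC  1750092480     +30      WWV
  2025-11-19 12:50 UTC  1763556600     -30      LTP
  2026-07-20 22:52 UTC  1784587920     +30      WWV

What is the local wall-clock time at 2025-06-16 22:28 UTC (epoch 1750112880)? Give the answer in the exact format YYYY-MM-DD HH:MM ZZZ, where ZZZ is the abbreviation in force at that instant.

Query: 2025-06-16 22:28 UTC
Rule 3/5 (WWV, +00:30): 2025-06-16 16:48 UTC ≤ query < 2025-11-19 12:50 UTC
22·60 + 28 + 30 = 1378 min
1378 = 0·1440 + 1378; 1378 = 22·60 + 58 → 22:58, same day
→ 2025-06-16 22:58 WWV

2025-06-16 22:58 WWV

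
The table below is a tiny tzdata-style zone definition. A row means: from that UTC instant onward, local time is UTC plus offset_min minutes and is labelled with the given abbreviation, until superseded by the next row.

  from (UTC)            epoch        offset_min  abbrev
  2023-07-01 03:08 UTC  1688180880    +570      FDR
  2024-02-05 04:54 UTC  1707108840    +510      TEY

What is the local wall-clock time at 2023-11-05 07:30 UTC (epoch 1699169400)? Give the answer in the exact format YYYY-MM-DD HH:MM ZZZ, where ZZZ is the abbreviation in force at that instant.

2023-11-05 17:00 FDR

Query: 2023-11-05 07:30 UTC
Rule 1/2 (FDR, +09:30): 2023-07-01 03:08 UTC ≤ query < 2024-02-05 04:54 UTC
7·60 + 30 + 570 = 1020 min
1020 = 0·1440 + 1020; 1020 = 17·60 + 0 → 17:00, same day
→ 2023-11-05 17:00 FDR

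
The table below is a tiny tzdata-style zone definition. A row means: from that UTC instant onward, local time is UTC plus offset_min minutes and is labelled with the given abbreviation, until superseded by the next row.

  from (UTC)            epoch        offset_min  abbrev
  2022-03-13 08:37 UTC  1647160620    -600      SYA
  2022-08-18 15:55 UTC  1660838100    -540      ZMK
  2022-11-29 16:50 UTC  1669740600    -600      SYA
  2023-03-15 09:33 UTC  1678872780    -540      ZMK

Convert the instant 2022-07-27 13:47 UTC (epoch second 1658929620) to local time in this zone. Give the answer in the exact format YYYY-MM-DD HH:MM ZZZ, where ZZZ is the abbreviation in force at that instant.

2022-07-27 03:47 SYA

Query: 2022-07-27 13:47 UTC
Rule 1/4 (SYA, -10:00): 2022-03-13 08:37 UTC ≤ query < 2022-08-18 15:55 UTC
13·60 + 47 - 600 = 227 min
227 = 0·1440 + 227; 227 = 3·60 + 47 → 03:47, same day
→ 2022-07-27 03:47 SYA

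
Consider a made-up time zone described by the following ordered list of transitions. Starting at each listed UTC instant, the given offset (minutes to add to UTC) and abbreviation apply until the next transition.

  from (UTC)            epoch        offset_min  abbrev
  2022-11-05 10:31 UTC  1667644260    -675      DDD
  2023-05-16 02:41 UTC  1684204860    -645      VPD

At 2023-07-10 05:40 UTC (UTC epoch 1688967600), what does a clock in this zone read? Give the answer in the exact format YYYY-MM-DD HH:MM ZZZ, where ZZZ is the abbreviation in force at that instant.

Query: 2023-07-10 05:40 UTC
Rule 2/2 (VPD, -10:45): 2023-05-16 02:41 UTC ≤ query < +∞
5·60 + 40 - 645 = -305 min
-305 = -1·1440 + 1135; 1135 = 18·60 + 55 → 18:55, 2023-07-10 - 1 day = 2023-07-09
→ 2023-07-09 18:55 VPD

2023-07-09 18:55 VPD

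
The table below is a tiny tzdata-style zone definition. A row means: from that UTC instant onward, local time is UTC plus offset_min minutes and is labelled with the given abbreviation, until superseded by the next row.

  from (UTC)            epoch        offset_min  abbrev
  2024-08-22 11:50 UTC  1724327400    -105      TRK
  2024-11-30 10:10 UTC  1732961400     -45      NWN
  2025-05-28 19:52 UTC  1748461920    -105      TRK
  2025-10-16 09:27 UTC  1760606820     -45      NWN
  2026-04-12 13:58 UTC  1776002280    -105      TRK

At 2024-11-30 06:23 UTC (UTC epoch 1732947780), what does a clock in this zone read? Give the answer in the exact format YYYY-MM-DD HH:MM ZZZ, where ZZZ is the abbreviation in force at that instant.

2024-11-30 04:38 TRK

Query: 2024-11-30 06:23 UTC
Rule 1/5 (TRK, -01:45): 2024-08-22 11:50 UTC ≤ query < 2024-11-30 10:10 UTC
6·60 + 23 - 105 = 278 min
278 = 0·1440 + 278; 278 = 4·60 + 38 → 04:38, same day
→ 2024-11-30 04:38 TRK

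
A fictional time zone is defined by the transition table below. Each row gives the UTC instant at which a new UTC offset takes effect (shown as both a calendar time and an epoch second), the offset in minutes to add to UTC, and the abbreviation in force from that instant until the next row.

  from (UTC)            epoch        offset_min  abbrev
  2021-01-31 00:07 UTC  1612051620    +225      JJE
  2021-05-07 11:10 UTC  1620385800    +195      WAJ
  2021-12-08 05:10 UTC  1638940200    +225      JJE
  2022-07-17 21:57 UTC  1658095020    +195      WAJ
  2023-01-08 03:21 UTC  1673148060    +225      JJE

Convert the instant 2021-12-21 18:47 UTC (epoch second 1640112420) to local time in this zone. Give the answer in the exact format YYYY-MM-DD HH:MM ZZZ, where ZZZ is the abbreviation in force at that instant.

2021-12-21 22:32 JJE

Query: 2021-12-21 18:47 UTC
Rule 3/5 (JJE, +03:45): 2021-12-08 05:10 UTC ≤ query < 2022-07-17 21:57 UTC
18·60 + 47 + 225 = 1352 min
1352 = 0·1440 + 1352; 1352 = 22·60 + 32 → 22:32, same day
→ 2021-12-21 22:32 JJE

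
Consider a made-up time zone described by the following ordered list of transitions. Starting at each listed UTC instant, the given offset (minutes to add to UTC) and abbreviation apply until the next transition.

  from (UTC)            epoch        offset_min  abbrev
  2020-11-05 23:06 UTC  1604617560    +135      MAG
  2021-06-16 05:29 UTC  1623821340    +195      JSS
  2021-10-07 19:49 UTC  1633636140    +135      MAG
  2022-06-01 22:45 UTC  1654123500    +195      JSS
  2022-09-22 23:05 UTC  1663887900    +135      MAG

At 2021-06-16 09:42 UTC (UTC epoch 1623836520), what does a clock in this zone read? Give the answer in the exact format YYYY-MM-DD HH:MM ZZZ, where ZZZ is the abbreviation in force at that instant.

Query: 2021-06-16 09:42 UTC
Rule 2/5 (JSS, +03:15): 2021-06-16 05:29 UTC ≤ query < 2021-10-07 19:49 UTC
9·60 + 42 + 195 = 777 min
777 = 0·1440 + 777; 777 = 12·60 + 57 → 12:57, same day
→ 2021-06-16 12:57 JSS

2021-06-16 12:57 JSS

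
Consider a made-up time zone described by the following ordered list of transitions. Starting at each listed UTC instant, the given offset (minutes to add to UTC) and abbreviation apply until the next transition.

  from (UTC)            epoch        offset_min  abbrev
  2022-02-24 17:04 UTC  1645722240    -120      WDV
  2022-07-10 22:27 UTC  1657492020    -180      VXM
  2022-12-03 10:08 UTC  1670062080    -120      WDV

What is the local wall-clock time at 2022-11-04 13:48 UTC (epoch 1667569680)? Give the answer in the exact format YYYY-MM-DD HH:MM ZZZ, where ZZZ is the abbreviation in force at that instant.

2022-11-04 10:48 VXM

Query: 2022-11-04 13:48 UTC
Rule 2/3 (VXM, -03:00): 2022-07-10 22:27 UTC ≤ query < 2022-12-03 10:08 UTC
13·60 + 48 - 180 = 648 min
648 = 0·1440 + 648; 648 = 10·60 + 48 → 10:48, same day
→ 2022-11-04 10:48 VXM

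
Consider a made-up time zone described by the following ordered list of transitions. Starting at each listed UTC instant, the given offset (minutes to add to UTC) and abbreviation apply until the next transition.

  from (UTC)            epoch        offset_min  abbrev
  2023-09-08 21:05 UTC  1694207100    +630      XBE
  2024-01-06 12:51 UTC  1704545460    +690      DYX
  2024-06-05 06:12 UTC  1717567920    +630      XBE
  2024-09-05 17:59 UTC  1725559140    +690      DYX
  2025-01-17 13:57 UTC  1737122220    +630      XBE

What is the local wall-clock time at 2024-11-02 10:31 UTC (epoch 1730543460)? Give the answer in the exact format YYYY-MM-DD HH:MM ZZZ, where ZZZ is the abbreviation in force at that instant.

2024-11-02 22:01 DYX

Query: 2024-11-02 10:31 UTC
Rule 4/5 (DYX, +11:30): 2024-09-05 17:59 UTC ≤ query < 2025-01-17 13:57 UTC
10·60 + 31 + 690 = 1321 min
1321 = 0·1440 + 1321; 1321 = 22·60 + 1 → 22:01, same day
→ 2024-11-02 22:01 DYX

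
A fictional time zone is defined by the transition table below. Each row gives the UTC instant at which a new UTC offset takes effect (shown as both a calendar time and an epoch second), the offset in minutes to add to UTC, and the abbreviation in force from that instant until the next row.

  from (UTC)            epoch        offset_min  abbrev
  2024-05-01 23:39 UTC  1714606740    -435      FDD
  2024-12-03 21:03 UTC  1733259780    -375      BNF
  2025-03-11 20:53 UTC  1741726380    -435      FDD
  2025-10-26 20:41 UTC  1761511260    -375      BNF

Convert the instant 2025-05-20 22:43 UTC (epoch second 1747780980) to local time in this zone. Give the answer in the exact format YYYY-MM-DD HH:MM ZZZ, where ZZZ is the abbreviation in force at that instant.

2025-05-20 15:28 FDD

Query: 2025-05-20 22:43 UTC
Rule 3/4 (FDD, -07:15): 2025-03-11 20:53 UTC ≤ query < 2025-10-26 20:41 UTC
22·60 + 43 - 435 = 928 min
928 = 0·1440 + 928; 928 = 15·60 + 28 → 15:28, same day
→ 2025-05-20 15:28 FDD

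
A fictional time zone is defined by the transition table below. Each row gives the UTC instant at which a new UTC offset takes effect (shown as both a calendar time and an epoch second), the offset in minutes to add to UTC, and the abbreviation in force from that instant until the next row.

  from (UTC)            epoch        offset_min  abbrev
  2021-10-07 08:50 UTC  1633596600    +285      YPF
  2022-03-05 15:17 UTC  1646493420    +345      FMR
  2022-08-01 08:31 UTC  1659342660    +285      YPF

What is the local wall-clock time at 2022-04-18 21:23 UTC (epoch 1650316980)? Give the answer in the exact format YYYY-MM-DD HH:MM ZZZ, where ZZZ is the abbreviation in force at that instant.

2022-04-19 03:08 FMR

Query: 2022-04-18 21:23 UTC
Rule 2/3 (FMR, +05:45): 2022-03-05 15:17 UTC ≤ query < 2022-08-01 08:31 UTC
21·60 + 23 + 345 = 1628 min
1628 = 1·1440 + 188; 188 = 3·60 + 8 → 03:08, 2022-04-18 + 1 day = 2022-04-19
→ 2022-04-19 03:08 FMR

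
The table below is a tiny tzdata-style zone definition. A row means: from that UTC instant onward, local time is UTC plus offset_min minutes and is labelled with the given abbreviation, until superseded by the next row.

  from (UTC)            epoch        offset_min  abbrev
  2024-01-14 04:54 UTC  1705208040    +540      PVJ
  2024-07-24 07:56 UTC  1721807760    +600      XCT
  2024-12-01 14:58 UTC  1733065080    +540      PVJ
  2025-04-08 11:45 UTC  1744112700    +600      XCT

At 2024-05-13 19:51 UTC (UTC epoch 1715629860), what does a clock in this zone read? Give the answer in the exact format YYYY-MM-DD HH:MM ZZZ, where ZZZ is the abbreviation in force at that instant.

2024-05-14 04:51 PVJ

Query: 2024-05-13 19:51 UTC
Rule 1/4 (PVJ, +09:00): 2024-01-14 04:54 UTC ≤ query < 2024-07-24 07:56 UTC
19·60 + 51 + 540 = 1731 min
1731 = 1·1440 + 291; 291 = 4·60 + 51 → 04:51, 2024-05-13 + 1 day = 2024-05-14
→ 2024-05-14 04:51 PVJ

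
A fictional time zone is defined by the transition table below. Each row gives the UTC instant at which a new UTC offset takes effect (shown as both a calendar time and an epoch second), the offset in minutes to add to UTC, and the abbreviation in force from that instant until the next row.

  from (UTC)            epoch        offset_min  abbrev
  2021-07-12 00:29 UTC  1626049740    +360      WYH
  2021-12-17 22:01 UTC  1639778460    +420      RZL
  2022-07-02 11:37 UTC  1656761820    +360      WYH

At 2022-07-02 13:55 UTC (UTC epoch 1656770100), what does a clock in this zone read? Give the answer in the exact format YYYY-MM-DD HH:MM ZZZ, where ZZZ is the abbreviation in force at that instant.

2022-07-02 19:55 WYH

Query: 2022-07-02 13:55 UTC
Rule 3/3 (WYH, +06:00): 2022-07-02 11:37 UTC ≤ query < +∞
13·60 + 55 + 360 = 1195 min
1195 = 0·1440 + 1195; 1195 = 19·60 + 55 → 19:55, same day
→ 2022-07-02 19:55 WYH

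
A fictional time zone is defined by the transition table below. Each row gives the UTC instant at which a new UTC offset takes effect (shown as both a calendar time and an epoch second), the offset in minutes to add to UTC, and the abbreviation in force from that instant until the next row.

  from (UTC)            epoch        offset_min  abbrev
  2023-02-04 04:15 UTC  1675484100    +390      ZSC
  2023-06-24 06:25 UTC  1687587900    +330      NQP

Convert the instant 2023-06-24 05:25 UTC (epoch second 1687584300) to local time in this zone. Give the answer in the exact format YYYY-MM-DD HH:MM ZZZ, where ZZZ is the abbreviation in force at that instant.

Query: 2023-06-24 05:25 UTC
Rule 1/2 (ZSC, +06:30): 2023-02-04 04:15 UTC ≤ query < 2023-06-24 06:25 UTC
5·60 + 25 + 390 = 715 min
715 = 0·1440 + 715; 715 = 11·60 + 55 → 11:55, same day
→ 2023-06-24 11:55 ZSC

2023-06-24 11:55 ZSC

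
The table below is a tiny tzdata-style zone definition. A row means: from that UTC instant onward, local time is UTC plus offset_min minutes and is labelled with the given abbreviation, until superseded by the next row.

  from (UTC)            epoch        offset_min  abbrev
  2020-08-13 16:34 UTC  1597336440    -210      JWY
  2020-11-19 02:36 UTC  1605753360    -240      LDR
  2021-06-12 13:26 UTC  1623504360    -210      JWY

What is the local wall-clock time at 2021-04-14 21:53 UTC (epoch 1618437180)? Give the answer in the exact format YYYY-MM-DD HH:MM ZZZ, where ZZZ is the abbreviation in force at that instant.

Query: 2021-04-14 21:53 UTC
Rule 2/3 (LDR, -04:00): 2020-11-19 02:36 UTC ≤ query < 2021-06-12 13:26 UTC
21·60 + 53 - 240 = 1073 min
1073 = 0·1440 + 1073; 1073 = 17·60 + 53 → 17:53, same day
→ 2021-04-14 17:53 LDR

2021-04-14 17:53 LDR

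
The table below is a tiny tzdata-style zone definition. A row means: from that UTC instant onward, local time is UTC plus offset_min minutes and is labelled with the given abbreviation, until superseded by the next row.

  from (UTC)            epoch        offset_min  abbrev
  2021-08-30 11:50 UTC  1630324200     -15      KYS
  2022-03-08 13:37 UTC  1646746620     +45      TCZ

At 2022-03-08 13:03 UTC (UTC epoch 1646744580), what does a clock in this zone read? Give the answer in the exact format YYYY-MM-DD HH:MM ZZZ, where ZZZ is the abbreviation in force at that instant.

2022-03-08 12:48 KYS

Query: 2022-03-08 13:03 UTC
Rule 1/2 (KYS, -00:15): 2021-08-30 11:50 UTC ≤ query < 2022-03-08 13:37 UTC
13·60 + 3 - 15 = 768 min
768 = 0·1440 + 768; 768 = 12·60 + 48 → 12:48, same day
→ 2022-03-08 12:48 KYS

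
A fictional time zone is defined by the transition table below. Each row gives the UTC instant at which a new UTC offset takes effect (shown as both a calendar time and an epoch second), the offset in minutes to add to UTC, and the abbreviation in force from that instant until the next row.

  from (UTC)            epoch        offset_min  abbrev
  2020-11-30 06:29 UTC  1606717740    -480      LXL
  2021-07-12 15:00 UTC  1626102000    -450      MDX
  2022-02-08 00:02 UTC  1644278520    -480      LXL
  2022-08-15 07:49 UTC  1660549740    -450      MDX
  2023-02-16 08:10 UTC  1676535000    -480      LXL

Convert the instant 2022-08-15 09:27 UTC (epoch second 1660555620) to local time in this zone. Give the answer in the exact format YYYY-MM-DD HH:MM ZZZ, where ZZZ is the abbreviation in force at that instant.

2022-08-15 01:57 MDX

Query: 2022-08-15 09:27 UTC
Rule 4/5 (MDX, -07:30): 2022-08-15 07:49 UTC ≤ query < 2023-02-16 08:10 UTC
9·60 + 27 - 450 = 117 min
117 = 0·1440 + 117; 117 = 1·60 + 57 → 01:57, same day
→ 2022-08-15 01:57 MDX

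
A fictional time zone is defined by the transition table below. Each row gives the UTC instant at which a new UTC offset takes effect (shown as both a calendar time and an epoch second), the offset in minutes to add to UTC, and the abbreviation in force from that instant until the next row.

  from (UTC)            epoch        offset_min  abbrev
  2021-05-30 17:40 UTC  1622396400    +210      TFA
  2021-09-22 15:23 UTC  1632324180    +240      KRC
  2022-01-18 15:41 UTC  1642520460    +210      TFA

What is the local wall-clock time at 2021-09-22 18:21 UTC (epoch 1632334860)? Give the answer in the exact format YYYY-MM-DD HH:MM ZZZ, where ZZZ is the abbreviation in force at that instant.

2021-09-22 22:21 KRC

Query: 2021-09-22 18:21 UTC
Rule 2/3 (KRC, +04:00): 2021-09-22 15:23 UTC ≤ query < 2022-01-18 15:41 UTC
18·60 + 21 + 240 = 1341 min
1341 = 0·1440 + 1341; 1341 = 22·60 + 21 → 22:21, same day
→ 2021-09-22 22:21 KRC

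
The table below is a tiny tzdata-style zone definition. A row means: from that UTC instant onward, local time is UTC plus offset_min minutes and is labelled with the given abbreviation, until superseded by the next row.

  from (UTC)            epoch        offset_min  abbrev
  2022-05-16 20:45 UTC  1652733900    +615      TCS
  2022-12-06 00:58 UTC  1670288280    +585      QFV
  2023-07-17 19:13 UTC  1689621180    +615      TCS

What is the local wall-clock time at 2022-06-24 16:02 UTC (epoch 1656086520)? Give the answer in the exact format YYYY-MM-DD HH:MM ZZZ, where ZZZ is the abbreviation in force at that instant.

2022-06-25 02:17 TCS

Query: 2022-06-24 16:02 UTC
Rule 1/3 (TCS, +10:15): 2022-05-16 20:45 UTC ≤ query < 2022-12-06 00:58 UTC
16·60 + 2 + 615 = 1577 min
1577 = 1·1440 + 137; 137 = 2·60 + 17 → 02:17, 2022-06-24 + 1 day = 2022-06-25
→ 2022-06-25 02:17 TCS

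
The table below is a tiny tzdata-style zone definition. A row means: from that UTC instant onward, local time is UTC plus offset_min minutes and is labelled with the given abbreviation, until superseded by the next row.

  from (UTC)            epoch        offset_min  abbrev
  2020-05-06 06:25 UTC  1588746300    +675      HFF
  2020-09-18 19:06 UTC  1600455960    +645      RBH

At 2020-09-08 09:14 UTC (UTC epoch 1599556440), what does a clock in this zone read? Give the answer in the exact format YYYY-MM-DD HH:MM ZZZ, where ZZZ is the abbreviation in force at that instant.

2020-09-08 20:29 HFF

Query: 2020-09-08 09:14 UTC
Rule 1/2 (HFF, +11:15): 2020-05-06 06:25 UTC ≤ query < 2020-09-18 19:06 UTC
9·60 + 14 + 675 = 1229 min
1229 = 0·1440 + 1229; 1229 = 20·60 + 29 → 20:29, same day
→ 2020-09-08 20:29 HFF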